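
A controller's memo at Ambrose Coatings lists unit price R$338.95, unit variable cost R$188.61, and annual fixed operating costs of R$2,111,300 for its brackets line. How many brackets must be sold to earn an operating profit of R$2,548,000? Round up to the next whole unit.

Unit CM = price − variable cost = R$338.95 − R$188.61 = R$150.34.
Required volume = (fixed costs + target profit) ÷ CM = (R$2,111,300 + R$2,548,000) ÷ R$150.34 = 30,991.75, so 30,992 brackets.

30,992 brackets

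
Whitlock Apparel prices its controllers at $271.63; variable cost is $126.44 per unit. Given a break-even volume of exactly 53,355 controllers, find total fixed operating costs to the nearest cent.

Unit CM = price − variable cost = $271.63 − $126.44 = $145.19.
Fixed costs = break-even units × CM = 53,355 × $145.19 = $7,746,612.45.

$7,746,612.45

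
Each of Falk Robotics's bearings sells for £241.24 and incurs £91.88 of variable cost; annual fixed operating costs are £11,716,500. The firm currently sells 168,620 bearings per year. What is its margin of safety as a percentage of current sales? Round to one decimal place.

Unit CM = price − variable cost = £241.24 − £91.88 = £149.36. Break-even units = £11,716,500 ÷ £149.36 = 78,444.70; break-even revenue = 78,444.70 × £241.24 = £18,923,998.79.
Current sales = 168,620 × £241.24 = £40,677,888.80.
Margin of safety = (£40,677,888.80 − £18,923,998.79) ÷ £40,677,888.80 = 53.5%.

53.5%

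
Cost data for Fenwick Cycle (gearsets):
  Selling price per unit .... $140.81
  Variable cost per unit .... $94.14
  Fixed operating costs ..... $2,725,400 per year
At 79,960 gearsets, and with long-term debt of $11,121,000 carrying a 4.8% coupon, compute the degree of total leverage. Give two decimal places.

7.90

Contribution at this volume is 79,960 × $46.67 = $3,731,733.20.
EBIT = $3,731,733.20 − $2,725,400 = $1,006,333.20. Interest = $533,808.00, so EBIT − I = $472,525.20.
DCL = contribution ÷ (EBIT − I) = $3,731,733.20 ÷ $472,525.20 = 7.8974.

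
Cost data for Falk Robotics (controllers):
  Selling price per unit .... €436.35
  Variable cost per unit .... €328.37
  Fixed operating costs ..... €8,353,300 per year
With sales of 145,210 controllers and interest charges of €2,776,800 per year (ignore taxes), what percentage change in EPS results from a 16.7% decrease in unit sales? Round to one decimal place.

-57.6%

At 145,210 units, contribution = 145,210 × €107.98 = €15,679,775.80.
Subtracting fixed costs: EBIT = €15,679,775.80 − €8,353,300 = €7,326,475.80.
After interest of €2,776,800.00, pre-tax earnings = €4,549,675.80.
DCL = total CM / (EBIT − I) = €15,679,775.80 / €4,549,675.80 = 3.4464.
EPS therefore changes by 3.4464 × (-16.7%) = -57.6%.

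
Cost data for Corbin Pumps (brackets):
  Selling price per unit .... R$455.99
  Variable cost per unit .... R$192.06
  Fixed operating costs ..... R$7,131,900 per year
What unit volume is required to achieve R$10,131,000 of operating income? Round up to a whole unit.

65,408 brackets

Unit CM = price − variable cost = R$455.99 − R$192.06 = R$263.93.
Units = (FC + target) / CM = (R$7,131,900 + R$10,131,000) / R$263.93 = 65,407.12, so 65,408 brackets.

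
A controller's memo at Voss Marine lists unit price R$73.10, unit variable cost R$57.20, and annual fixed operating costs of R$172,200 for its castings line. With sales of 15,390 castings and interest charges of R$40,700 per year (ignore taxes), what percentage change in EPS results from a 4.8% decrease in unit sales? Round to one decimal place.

-36.9%

At 15,390 units, contribution = 15,390 × R$15.90 = R$244,701.00.
EBIT = R$244,701.00 − R$172,200 = R$72,501.00.
Interest = R$40,700.00, so EBIT − I = R$31,801.00.
Degree of combined leverage = contribution ÷ (EBIT − I) = R$244,701.00 ÷ R$31,801.00 = 7.6948.
%ΔEPS = DCL × %ΔSales = 7.6948 × -4.8% = -36.9%.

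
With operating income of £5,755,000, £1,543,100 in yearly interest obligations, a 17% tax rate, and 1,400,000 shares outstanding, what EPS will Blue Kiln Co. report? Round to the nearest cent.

Interest = £1,543,100.00, so EBT = £5,755,000 − £1,543,100.00 = £4,211,900.00.
After tax at 17%: net income = £4,211,900.00 × 0.83 = £3,495,877.00.
EPS = £3,495,877.00 ÷ 1,400,000 = £2.50.

£2.50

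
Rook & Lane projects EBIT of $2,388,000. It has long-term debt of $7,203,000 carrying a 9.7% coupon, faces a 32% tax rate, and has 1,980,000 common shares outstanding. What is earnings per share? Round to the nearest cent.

$0.58

Interest = $698,691.00, so EBT = $2,388,000 − $698,691.00 = $1,689,309.00.
After tax at 32%: net income = $1,689,309.00 × 0.68 = $1,148,730.12.
EPS = $1,148,730.12 ÷ 1,980,000 = $0.58.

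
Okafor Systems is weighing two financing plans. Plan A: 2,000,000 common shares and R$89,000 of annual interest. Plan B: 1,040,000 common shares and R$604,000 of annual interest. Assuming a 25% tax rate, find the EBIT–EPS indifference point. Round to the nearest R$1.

R$1,161,917

At indifference, (EBIT − 89,000)(1 − t)/2,000,000 = (EBIT − 604,000)(1 − t)/1,040,000.
Cancelling (1 − t) and cross-multiplying: 1,040,000·(EBIT − 89,000) = 2,000,000·(EBIT − 604,000).
EBIT × (2,000,000 − 1,040,000) = 604,000 × 2,000,000 − 89,000 × 1,040,000 = 1,115,440,000,000, so EBIT = 1,115,440,000,000 ÷ 960,000 = 1,161,916.67.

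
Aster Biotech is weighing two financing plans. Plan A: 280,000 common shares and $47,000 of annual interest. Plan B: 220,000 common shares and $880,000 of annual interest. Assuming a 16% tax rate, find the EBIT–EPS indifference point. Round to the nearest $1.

Set EPS_A = EPS_B: (EBIT − $47,000)(1 − 0.16) ÷ 280,000 = (EBIT − $880,000)(1 − 0.16) ÷ 220,000.
The (1 − t) factor cancels: (EBIT − 47,000) × 220,000 = (EBIT − 880,000) × 280,000.
Solving, EBIT = (880,000·280,000 − 47,000·220,000) / (280,000 − 220,000) = 236,060,000,000 / 60,000 = 3,934,333.33.

$3,934,333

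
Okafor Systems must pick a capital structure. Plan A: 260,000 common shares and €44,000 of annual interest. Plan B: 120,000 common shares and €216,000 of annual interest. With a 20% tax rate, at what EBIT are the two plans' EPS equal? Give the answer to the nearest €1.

€363,429

At indifference, (EBIT − 44,000)(1 − t)/260,000 = (EBIT − 216,000)(1 − t)/120,000.
Cancelling (1 − t) and cross-multiplying: 120,000·(EBIT − 44,000) = 260,000·(EBIT − 216,000).
EBIT × (260,000 − 120,000) = 216,000 × 260,000 − 44,000 × 120,000 = 50,880,000,000, so EBIT = 50,880,000,000 ÷ 140,000 = 363,428.57.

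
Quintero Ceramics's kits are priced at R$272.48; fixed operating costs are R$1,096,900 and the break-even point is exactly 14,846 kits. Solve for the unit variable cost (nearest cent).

At break-even, FC = Q × (P − VC), so P − VC = R$1,096,900 ÷ 14,846 = R$73.8852.
Variable cost per unit = R$272.48 − R$73.8852 = R$198.59.

R$198.59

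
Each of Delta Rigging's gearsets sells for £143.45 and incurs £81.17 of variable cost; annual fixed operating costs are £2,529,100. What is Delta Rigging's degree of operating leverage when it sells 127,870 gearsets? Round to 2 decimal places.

Contribution at this volume is 127,870 × £62.28 = £7,963,743.60.
Subtracting fixed costs: EBIT = £7,963,743.60 − £2,529,100 = £5,434,643.60.
DOL = contribution ÷ EBIT = £7,963,743.60 ÷ £5,434,643.60 = 1.4654.

1.47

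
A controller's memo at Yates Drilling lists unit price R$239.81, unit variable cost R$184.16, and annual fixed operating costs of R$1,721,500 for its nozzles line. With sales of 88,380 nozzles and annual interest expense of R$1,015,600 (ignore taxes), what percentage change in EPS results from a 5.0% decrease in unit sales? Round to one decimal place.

-11.3%

At 88,380 units, contribution = 88,380 × R$55.65 = R$4,918,347.00.
EBIT = R$4,918,347.00 − R$1,721,500 = R$3,196,847.00.
Interest = R$1,015,600.00, so EBIT − I = R$2,181,247.00.
DCL = total CM / (EBIT − I) = R$4,918,347.00 / R$2,181,247.00 = 2.2548.
EPS therefore changes by 2.2548 × (-5.0%) = -11.3%.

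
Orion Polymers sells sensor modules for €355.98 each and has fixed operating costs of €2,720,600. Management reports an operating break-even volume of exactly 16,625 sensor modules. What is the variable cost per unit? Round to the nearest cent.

€192.33

Contribution per unit must be FC / Q = €2,720,600 / 16,625 = €163.6451.
Variable cost per unit = €355.98 − €163.6451 = €192.33.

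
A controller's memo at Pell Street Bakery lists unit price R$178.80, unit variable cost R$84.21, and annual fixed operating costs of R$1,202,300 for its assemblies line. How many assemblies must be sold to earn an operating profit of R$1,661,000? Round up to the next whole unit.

30,271 assemblies

Unit CM = price − variable cost = R$178.80 − R$84.21 = R$94.59.
Units = (FC + target) / CM = (R$1,202,300 + R$1,661,000) / R$94.59 = 30,270.64, so 30,271 assemblies.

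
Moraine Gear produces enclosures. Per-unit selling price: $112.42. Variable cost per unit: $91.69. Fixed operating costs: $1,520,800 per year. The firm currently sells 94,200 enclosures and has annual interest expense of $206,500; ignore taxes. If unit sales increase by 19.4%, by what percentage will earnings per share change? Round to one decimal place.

+168.0%

Contribution at this volume is 94,200 × $20.73 = $1,952,766.00.
Operating income = contribution − fixed costs = $1,952,766.00 − $1,520,800 = $431,966.00.
Interest = $206,500.00, so EBIT − I = $225,466.00.
DCL = total CM / (EBIT − I) = $1,952,766.00 / $225,466.00 = 8.6610.
EPS therefore changes by 8.6610 × (+19.4%) = +168.0%.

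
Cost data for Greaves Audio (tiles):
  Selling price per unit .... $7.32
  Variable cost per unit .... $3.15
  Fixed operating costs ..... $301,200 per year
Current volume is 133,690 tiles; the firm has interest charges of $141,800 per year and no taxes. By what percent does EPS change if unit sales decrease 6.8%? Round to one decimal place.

-33.1%

At 133,690 units, contribution = 133,690 × $4.17 = $557,487.30.
Subtracting fixed costs: EBIT = $557,487.30 − $301,200 = $256,287.30.
Interest = $141,800.00, so EBIT − I = $114,487.30.
DCL = total CM / (EBIT − I) = $557,487.30 / $114,487.30 = 4.8694.
EPS therefore changes by 4.8694 × (-6.8%) = -33.1%.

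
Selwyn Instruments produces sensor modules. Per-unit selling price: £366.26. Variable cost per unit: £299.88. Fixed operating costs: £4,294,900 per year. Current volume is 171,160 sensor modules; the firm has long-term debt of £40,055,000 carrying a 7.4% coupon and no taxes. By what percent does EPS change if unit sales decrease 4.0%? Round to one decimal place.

-11.1%

Contribution at this volume is 171,160 × £66.38 = £11,361,600.80.
EBIT = £11,361,600.80 − £4,294,900 = £7,066,700.80.
After interest of £2,964,070.00, pre-tax earnings = £4,102,630.80.
Degree of combined leverage = contribution ÷ (EBIT − I) = £11,361,600.80 ÷ £4,102,630.80 = 2.7693.
EPS therefore changes by 2.7693 × (-4.0%) = -11.1%.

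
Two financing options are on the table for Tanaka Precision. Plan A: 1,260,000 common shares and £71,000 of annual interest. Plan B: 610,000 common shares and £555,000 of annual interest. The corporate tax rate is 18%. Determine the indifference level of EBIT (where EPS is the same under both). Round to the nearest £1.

At indifference, (EBIT − 71,000)(1 − t)/1,260,000 = (EBIT − 555,000)(1 − t)/610,000.
The (1 − t) factor cancels: (EBIT − 71,000) × 610,000 = (EBIT − 555,000) × 1,260,000.
Solving, EBIT = (555,000·1,260,000 − 71,000·610,000) / (1,260,000 − 610,000) = 655,990,000,000 / 650,000 = 1,009,215.38.

£1,009,215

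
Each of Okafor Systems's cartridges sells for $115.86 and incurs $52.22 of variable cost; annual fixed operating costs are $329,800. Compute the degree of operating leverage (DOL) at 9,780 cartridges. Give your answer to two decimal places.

Contribution at this volume is 9,780 × $63.64 = $622,399.20.
Subtracting fixed costs: EBIT = $622,399.20 − $329,800 = $292,599.20.
DOL = contribution ÷ EBIT = $622,399.20 ÷ $292,599.20 = 2.1271.

2.13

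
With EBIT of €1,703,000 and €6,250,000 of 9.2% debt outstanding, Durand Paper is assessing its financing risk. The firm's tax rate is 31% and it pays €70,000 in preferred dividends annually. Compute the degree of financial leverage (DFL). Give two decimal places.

Interest = €575,000.00.
Pre-tax preferred-dividend burden = €70,000 ÷ (1 − 0.31) = €101,449.28.
DFL = EBIT ÷ [EBIT − I − D_p/(1−t)] = €1,703,000 ÷ [€1,703,000 − €575,000.00 − €101,449.28] = €1,703,000 ÷ €1,026,550.72 = 1.6590.

1.66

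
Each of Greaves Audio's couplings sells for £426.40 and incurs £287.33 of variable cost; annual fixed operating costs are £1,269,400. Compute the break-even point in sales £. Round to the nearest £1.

Contribution margin per unit = £426.40 − £287.33 = £139.07, a CM ratio of £139.07 ÷ £426.40 = 0.3261.
Break-even revenue = fixed costs × price ÷ CM = £1,269,400 × £426.40 ÷ £139.07 = £3,892,084.

£3,892,084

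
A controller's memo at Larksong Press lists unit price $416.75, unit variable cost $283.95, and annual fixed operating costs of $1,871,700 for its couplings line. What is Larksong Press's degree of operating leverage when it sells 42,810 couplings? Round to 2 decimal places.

Contribution at this volume is 42,810 × $132.80 = $5,685,168.00.
Operating income = contribution − fixed costs = $5,685,168.00 − $1,871,700 = $3,813,468.00.
So DOL = total CM / EBIT = $5,685,168.00 / $3,813,468.00 = 1.4908.

1.49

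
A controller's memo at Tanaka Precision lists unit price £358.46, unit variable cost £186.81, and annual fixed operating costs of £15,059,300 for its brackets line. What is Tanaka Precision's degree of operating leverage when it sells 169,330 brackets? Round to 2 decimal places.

Total contribution margin = 169,330 × £171.65 = £29,065,494.50.
Operating income = contribution − fixed costs = £29,065,494.50 − £15,059,300 = £14,006,194.50.
DOL = contribution ÷ EBIT = £29,065,494.50 ÷ £14,006,194.50 = 2.0752.

2.08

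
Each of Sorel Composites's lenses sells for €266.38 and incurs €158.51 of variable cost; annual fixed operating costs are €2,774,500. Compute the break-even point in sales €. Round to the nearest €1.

€6,851,500

Contribution margin per unit = €266.38 − €158.51 = €107.87, a CM ratio of €107.87 ÷ €266.38 = 0.4049.
Break-even revenue = fixed costs × price ÷ CM = €2,774,500 × €266.38 ÷ €107.87 = €6,851,500.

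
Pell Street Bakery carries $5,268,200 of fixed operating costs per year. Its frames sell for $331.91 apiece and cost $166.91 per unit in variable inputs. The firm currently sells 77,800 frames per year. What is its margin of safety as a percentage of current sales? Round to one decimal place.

Contribution margin per unit = $331.91 − $166.91 = $165.00. Break-even units = $5,268,200 ÷ $165.00 = 31,928.48; break-even revenue = 31,928.48 × $331.91 = $10,597,383.41.
Actual sales revenue = 77,800 × $331.91 = $25,822,598.00.
Margin of safety = ($25,822,598.00 − $10,597,383.41) ÷ $25,822,598.00 = 59.0%.

59.0%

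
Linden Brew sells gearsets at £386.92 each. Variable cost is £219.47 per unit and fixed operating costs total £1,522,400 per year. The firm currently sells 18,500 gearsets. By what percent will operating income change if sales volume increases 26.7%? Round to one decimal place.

At 18,500 units, contribution = 18,500 × £167.45 = £3,097,825.00.
EBIT = £3,097,825.00 − £1,522,400 = £1,575,425.00.
DOL = contribution ÷ EBIT = £3,097,825.00 ÷ £1,575,425.00 = 1.9663.
%ΔEBIT = DOL × %ΔSales = 1.9663 × +26.7% = +52.5%.

+52.5%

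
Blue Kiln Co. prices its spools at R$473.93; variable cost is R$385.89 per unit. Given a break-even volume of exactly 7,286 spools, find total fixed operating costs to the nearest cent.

R$641,459.44

Unit CM = price − variable cost = R$473.93 − R$385.89 = R$88.04.
Since BE = FC / CM, FC = 7,286 × R$88.04 = R$641,459.44.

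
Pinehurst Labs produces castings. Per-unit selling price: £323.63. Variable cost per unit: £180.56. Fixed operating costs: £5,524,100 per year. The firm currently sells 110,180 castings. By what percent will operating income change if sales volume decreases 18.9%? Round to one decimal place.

Contribution at this volume is 110,180 × £143.07 = £15,763,452.60.
Subtracting fixed costs: EBIT = £15,763,452.60 − £5,524,100 = £10,239,352.60.
DOL = contribution ÷ EBIT = £15,763,452.60 ÷ £10,239,352.60 = 1.5395.
%ΔEBIT = DOL × %ΔSales = 1.5395 × -18.9% = -29.1%.

-29.1%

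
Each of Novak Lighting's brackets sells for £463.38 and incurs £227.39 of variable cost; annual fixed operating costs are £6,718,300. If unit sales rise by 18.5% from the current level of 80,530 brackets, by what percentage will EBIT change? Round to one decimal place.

+28.6%

Contribution at this volume is 80,530 × £235.99 = £19,004,274.70.
Operating income = contribution − fixed costs = £19,004,274.70 − £6,718,300 = £12,285,974.70.
DOL = contribution ÷ EBIT = £19,004,274.70 ÷ £12,285,974.70 = 1.5468.
So EBIT moves 1.5468 × (+18.5%) = +28.6%.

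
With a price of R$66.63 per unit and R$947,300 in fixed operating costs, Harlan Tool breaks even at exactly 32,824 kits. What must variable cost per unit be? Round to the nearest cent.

At break-even, FC = Q × (P − VC), so P − VC = R$947,300 ÷ 32,824 = R$28.8600.
Hence VC = price − CM = R$66.63 − R$28.8600 = R$37.77.

R$37.77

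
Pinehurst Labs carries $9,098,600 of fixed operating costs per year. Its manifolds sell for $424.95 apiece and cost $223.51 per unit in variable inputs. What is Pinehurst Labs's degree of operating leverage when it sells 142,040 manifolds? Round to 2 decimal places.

Contribution at this volume is 142,040 × $201.44 = $28,612,537.60.
Subtracting fixed costs: EBIT = $28,612,537.60 − $9,098,600 = $19,513,937.60.
DOL = contribution ÷ EBIT = $28,612,537.60 ÷ $19,513,937.60 = 1.4663.

1.47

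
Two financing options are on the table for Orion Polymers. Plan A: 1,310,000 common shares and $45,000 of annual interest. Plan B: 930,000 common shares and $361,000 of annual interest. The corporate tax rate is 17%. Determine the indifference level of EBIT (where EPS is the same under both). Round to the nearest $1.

$1,134,368

At indifference, (EBIT − 45,000)(1 − t)/1,310,000 = (EBIT − 361,000)(1 − t)/930,000.
The (1 − t) factor cancels: (EBIT − 45,000) × 930,000 = (EBIT − 361,000) × 1,310,000.
EBIT × (1,310,000 − 930,000) = 361,000 × 1,310,000 − 45,000 × 930,000 = 431,060,000,000, so EBIT = 431,060,000,000 ÷ 380,000 = 1,134,368.42.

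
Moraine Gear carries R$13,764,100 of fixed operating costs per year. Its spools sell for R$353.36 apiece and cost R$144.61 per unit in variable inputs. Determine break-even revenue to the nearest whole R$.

R$23,299,077

CM per unit = R$353.36 − R$144.61 = R$208.75; CM ratio = R$208.75 / R$353.36 = 0.5908.
Break-even revenue = fixed costs × price ÷ CM = R$13,764,100 × R$353.36 ÷ R$208.75 = R$23,299,077.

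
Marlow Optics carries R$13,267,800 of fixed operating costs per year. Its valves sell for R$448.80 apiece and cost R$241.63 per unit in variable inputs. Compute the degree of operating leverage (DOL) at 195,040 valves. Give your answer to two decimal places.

Total contribution margin = 195,040 × R$207.17 = R$40,406,436.80.
Operating income = contribution − fixed costs = R$40,406,436.80 − R$13,267,800 = R$27,138,636.80.
So DOL = total CM / EBIT = R$40,406,436.80 / R$27,138,636.80 = 1.4889.

1.49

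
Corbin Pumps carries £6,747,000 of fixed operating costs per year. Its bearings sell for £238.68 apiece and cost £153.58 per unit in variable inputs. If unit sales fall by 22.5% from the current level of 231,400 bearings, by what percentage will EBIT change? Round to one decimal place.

Total contribution margin = 231,400 × £85.10 = £19,692,140.00.
EBIT = £19,692,140.00 − £6,747,000 = £12,945,140.00.
So DOL = total CM / EBIT = £19,692,140.00 / £12,945,140.00 = 1.5212.
So EBIT moves 1.5212 × (-22.5%) = -34.2%.

-34.2%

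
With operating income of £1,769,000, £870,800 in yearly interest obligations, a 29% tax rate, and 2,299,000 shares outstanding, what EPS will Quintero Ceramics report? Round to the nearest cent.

Interest = £870,800.00, so EBT = £1,769,000 − £870,800.00 = £898,200.00.
After tax at 29%: net income = £898,200.00 × 0.71 = £637,722.00.
EPS = £637,722.00 ÷ 2,299,000 = £0.28.

£0.28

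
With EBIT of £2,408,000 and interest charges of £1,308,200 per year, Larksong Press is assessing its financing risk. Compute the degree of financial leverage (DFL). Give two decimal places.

2.19

Interest = £1,308,200.00.
Degree of financial leverage = EBIT / (EBIT − interest) = £2,408,000 / £1,099,800.00 = 2.1895.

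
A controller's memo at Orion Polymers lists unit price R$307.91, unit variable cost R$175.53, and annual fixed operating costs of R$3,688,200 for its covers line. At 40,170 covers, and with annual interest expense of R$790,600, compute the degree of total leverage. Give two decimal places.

6.34

Contribution at this volume is 40,170 × R$132.38 = R$5,317,704.60.
Operating income = contribution − fixed costs = R$5,317,704.60 − R$3,688,200 = R$1,629,504.60. Interest = R$790,600.00, so EBIT − I = R$838,904.60.
DCL = contribution ÷ (EBIT − I) = R$5,317,704.60 ÷ R$838,904.60 = 6.3389.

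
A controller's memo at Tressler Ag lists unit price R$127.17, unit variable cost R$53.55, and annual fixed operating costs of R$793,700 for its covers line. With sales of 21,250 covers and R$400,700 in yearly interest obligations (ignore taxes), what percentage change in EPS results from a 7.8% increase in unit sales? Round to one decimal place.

+33.0%

At 21,250 units, contribution = 21,250 × R$73.62 = R$1,564,425.00.
Subtracting fixed costs: EBIT = R$1,564,425.00 − R$793,700 = R$770,725.00.
After interest of R$400,700.00, pre-tax earnings = R$370,025.00.
Degree of combined leverage = contribution ÷ (EBIT − I) = R$1,564,425.00 ÷ R$370,025.00 = 4.2279.
EPS therefore changes by 4.2279 × (+7.8%) = +33.0%.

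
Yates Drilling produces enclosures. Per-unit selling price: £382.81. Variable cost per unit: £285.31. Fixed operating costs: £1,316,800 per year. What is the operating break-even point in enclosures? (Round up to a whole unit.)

13,506 enclosures

Unit CM = price − variable cost = £382.81 − £285.31 = £97.50.
Units to break even: £1,316,800 ÷ £97.50 = 13,505.64, rounded up to 13,506.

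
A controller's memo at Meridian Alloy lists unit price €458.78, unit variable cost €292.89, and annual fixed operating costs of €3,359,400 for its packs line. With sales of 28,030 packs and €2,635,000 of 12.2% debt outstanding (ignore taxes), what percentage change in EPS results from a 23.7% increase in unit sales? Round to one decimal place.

+113.7%

Contribution at this volume is 28,030 × €165.89 = €4,649,896.70.
Subtracting fixed costs: EBIT = €4,649,896.70 − €3,359,400 = €1,290,496.70.
After interest of €321,470.00, pre-tax earnings = €969,026.70.
DCL = total CM / (EBIT − I) = €4,649,896.70 / €969,026.70 = 4.7985.
%ΔEPS = DCL × %ΔSales = 4.7985 × +23.7% = +113.7%.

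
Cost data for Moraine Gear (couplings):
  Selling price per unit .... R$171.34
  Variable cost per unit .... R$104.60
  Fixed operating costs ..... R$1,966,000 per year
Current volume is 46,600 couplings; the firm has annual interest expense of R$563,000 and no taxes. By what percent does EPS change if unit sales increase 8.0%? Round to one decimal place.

+42.8%

Total contribution margin = 46,600 × R$66.74 = R$3,110,084.00.
Operating income = contribution − fixed costs = R$3,110,084.00 − R$1,966,000 = R$1,144,084.00.
After interest of R$563,000.00, pre-tax earnings = R$581,084.00.
Degree of combined leverage = contribution ÷ (EBIT − I) = R$3,110,084.00 ÷ R$581,084.00 = 5.3522.
EPS therefore changes by 5.3522 × (+8.0%) = +42.8%.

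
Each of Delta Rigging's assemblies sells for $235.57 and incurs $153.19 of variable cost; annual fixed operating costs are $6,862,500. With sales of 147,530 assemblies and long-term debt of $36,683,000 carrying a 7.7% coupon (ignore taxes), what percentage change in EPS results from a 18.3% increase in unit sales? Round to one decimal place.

+90.2%

At 147,530 units, contribution = 147,530 × $82.38 = $12,153,521.40.
Subtracting fixed costs: EBIT = $12,153,521.40 − $6,862,500 = $5,291,021.40.
After interest of $2,824,591.00, pre-tax earnings = $2,466,430.40.
DCL = total CM / (EBIT − I) = $12,153,521.40 / $2,466,430.40 = 4.9276.
EPS therefore changes by 4.9276 × (+18.3%) = +90.2%.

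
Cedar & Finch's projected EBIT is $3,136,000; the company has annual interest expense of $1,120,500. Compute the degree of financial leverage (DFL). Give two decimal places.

Interest = $1,120,500.00.
DFL = EBIT ÷ (EBIT − I) = $3,136,000 ÷ ($3,136,000 − $1,120,500.00) = $3,136,000 ÷ $2,015,500.00 = 1.5559.

1.56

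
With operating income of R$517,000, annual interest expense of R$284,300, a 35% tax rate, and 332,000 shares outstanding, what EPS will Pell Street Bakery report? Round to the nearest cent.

Pre-tax income = R$517,000 − R$284,300.00 = R$232,700.00.
Net income = R$232,700.00 × (1 − 0.35) = R$151,255.00.
EPS = R$151,255.00 ÷ 332,000 = R$0.46.

R$0.46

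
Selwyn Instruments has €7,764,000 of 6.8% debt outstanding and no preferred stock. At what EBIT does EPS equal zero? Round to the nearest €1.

€527,952

Annual interest = 6.8% × €7,764,000 = €527,952.00.
With no preferred dividends, EPS = 0 when EBIT exactly covers interest, so the financial break-even EBIT is €527,952.00.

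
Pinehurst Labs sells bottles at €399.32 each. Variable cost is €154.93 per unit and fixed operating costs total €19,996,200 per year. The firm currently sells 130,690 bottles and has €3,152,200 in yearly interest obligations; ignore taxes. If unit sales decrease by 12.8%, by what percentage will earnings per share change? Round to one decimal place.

Total contribution margin = 130,690 × €244.39 = €31,939,329.10.
Operating income = contribution − fixed costs = €31,939,329.10 − €19,996,200 = €11,943,129.10.
Interest = €3,152,200.00, so EBIT − I = €8,790,929.10.
DCL = total CM / (EBIT − I) = €31,939,329.10 / €8,790,929.10 = 3.6332.
%ΔEPS = DCL × %ΔSales = 3.6332 × -12.8% = -46.5%.

-46.5%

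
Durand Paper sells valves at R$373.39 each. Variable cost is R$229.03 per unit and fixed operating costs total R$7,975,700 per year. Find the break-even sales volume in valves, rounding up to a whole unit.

Contribution margin per unit = R$373.39 − R$229.03 = R$144.36.
Break-even Q = R$7,975,700 / R$144.36 = 55,248.68 → 55,249 valves.

55,249 valves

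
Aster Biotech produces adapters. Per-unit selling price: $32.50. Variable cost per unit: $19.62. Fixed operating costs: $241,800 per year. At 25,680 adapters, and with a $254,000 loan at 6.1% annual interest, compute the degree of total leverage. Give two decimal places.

4.50

Total contribution margin = 25,680 × $12.88 = $330,758.40.
Subtracting fixed costs: EBIT = $330,758.40 − $241,800 = $88,958.40. Interest = $15,494.00, so EBIT − I = $73,464.40.
Degree of total leverage = total CM / (EBIT − interest) = $330,758.40 / $73,464.40 = 4.5023.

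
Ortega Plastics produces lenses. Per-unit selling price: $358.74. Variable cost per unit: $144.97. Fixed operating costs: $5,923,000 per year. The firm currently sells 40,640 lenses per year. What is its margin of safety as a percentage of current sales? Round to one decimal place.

31.8%

Unit CM = price − variable cost = $358.74 − $144.97 = $213.77. Break-even units = $5,923,000 ÷ $213.77 = 27,707.35; break-even revenue = 27,707.35 × $358.74 = $9,939,734.39.
Actual sales revenue = 40,640 × $358.74 = $14,579,193.60.
Margin of safety = ($14,579,193.60 − $9,939,734.39) ÷ $14,579,193.60 = 31.8%.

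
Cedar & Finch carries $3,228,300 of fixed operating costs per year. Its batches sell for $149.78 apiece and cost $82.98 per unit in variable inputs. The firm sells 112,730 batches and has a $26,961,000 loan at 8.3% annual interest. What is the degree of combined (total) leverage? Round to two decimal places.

3.65

Contribution at this volume is 112,730 × $66.80 = $7,530,364.00.
Operating income = contribution − fixed costs = $7,530,364.00 − $3,228,300 = $4,302,064.00. Interest = $2,237,763.00, so EBIT − I = $2,064,301.00.
Degree of total leverage = total CM / (EBIT − interest) = $7,530,364.00 / $2,064,301.00 = 3.6479.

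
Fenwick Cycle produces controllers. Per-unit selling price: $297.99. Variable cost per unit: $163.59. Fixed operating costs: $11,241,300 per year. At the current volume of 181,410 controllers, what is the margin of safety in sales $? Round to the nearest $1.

$29,134,296

Contribution margin per unit = $297.99 − $163.59 = $134.40. Break-even units = $11,241,300 ÷ $134.40 = 83,640.62; break-even revenue = 83,640.62 × $297.99 = $24,924,069.84.
Actual sales revenue = 181,410 × $297.99 = $54,058,365.90.
Margin of safety = $54,058,365.90 − $24,924,069.84 = $29,134,296.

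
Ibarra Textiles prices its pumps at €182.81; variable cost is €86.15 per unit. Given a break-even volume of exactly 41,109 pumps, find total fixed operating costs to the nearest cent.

Each unit contributes €182.81 − €86.15 = €96.66.
Since BE = FC / CM, FC = 41,109 × €96.66 = €3,973,595.94.

€3,973,595.94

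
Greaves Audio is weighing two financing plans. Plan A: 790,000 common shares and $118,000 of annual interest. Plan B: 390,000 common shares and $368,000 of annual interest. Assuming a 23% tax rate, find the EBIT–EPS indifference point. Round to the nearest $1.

Set EPS_A = EPS_B: (EBIT − $118,000)(1 − 0.23) ÷ 790,000 = (EBIT − $368,000)(1 − 0.23) ÷ 390,000.
The (1 − t) factor cancels: (EBIT − 118,000) × 390,000 = (EBIT − 368,000) × 790,000.
Solving, EBIT = (368,000·790,000 − 118,000·390,000) / (790,000 − 390,000) = 244,700,000,000 / 400,000 = 611,750.00.

$611,750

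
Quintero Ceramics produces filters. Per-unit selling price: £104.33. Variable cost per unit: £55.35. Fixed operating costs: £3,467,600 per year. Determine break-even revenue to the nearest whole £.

£7,386,172

CM per unit = £104.33 − £55.35 = £48.98; CM ratio = £48.98 / £104.33 = 0.4695.
Break-even revenue = fixed costs × price ÷ CM = £3,467,600 × £104.33 ÷ £48.98 = £7,386,172.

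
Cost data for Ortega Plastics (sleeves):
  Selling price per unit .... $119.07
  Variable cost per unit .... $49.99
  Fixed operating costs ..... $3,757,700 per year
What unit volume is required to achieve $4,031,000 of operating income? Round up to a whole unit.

112,749 sleeves

Unit CM = price − variable cost = $119.07 − $49.99 = $69.08.
Required volume = (fixed costs + target profit) ÷ CM = ($3,757,700 + $4,031,000) ÷ $69.08 = 112,748.99, so 112,749 sleeves.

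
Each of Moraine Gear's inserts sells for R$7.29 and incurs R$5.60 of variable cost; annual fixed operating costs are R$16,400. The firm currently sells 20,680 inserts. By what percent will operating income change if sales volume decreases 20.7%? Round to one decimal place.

-39.0%

Total contribution margin = 20,680 × R$1.69 = R$34,949.20.
Subtracting fixed costs: EBIT = R$34,949.20 − R$16,400 = R$18,549.20.
So DOL = total CM / EBIT = R$34,949.20 / R$18,549.20 = 1.8841.
%ΔEBIT = DOL × %ΔSales = 1.8841 × -20.7% = -39.0%.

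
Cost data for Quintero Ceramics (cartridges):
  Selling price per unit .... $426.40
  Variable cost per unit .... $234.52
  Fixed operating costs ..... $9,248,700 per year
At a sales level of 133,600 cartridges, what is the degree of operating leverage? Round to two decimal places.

1.56

Total contribution margin = 133,600 × $191.88 = $25,635,168.00.
EBIT = $25,635,168.00 − $9,248,700 = $16,386,468.00.
Degree of operating leverage = $25,635,168.00 / $16,386,468.00 = 1.5644.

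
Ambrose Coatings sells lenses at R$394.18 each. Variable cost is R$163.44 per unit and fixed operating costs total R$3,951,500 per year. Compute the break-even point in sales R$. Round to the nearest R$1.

R$6,750,465

CM per unit = R$394.18 − R$163.44 = R$230.74; CM ratio = R$230.74 / R$394.18 = 0.5854.
Break-even sales = FC ÷ CM ratio = R$3,951,500 × R$394.18 / R$230.74 = R$6,750,465.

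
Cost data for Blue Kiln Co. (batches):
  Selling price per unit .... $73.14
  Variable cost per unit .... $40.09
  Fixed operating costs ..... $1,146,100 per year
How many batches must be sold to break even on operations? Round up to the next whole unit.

34,678 batches

Each unit contributes $73.14 − $40.09 = $33.05.
Break-even Q = $1,146,100 / $33.05 = 34,677.76 → 34,678 batches.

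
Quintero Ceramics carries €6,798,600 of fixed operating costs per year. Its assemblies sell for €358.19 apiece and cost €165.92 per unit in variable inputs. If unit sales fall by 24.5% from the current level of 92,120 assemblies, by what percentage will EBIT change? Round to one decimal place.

-39.8%

Contribution at this volume is 92,120 × €192.27 = €17,711,912.40.
Operating income = contribution − fixed costs = €17,711,912.40 − €6,798,600 = €10,913,312.40.
DOL = contribution ÷ EBIT = €17,711,912.40 ÷ €10,913,312.40 = 1.6230.
Operating income changes by 1.6230 × -24.5% = -39.8%.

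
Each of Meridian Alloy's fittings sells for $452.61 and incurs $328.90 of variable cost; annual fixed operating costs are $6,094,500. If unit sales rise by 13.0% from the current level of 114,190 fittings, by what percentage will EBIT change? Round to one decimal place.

Contribution at this volume is 114,190 × $123.71 = $14,126,444.90.
Operating income = contribution − fixed costs = $14,126,444.90 − $6,094,500 = $8,031,944.90.
So DOL = total CM / EBIT = $14,126,444.90 / $8,031,944.90 = 1.7588.
%ΔEBIT = DOL × %ΔSales = 1.7588 × +13.0% = +22.9%.

+22.9%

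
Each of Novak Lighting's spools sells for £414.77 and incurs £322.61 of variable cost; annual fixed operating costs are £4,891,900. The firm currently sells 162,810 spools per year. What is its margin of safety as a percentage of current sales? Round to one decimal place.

Unit CM = price − variable cost = £414.77 − £322.61 = £92.16. Break-even units = £4,891,900 ÷ £92.16 = 53,080.51; break-even revenue = 53,080.51 × £414.77 = £22,016,204.03.
Actual sales revenue = 162,810 × £414.77 = £67,528,703.70.
Margin of safety = (£67,528,703.70 − £22,016,204.03) ÷ £67,528,703.70 = 67.4%.

67.4%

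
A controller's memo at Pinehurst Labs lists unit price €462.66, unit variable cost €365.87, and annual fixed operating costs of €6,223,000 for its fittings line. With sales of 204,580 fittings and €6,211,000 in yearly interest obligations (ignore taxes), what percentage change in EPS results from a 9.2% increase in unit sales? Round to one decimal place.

+24.7%

Contribution at this volume is 204,580 × €96.79 = €19,801,298.20.
Operating income = contribution − fixed costs = €19,801,298.20 − €6,223,000 = €13,578,298.20.
After interest of €6,211,000.00, pre-tax earnings = €7,367,298.20.
DCL = total CM / (EBIT − I) = €19,801,298.20 / €7,367,298.20 = 2.6877.
EPS therefore changes by 2.6877 × (+9.2%) = +24.7%.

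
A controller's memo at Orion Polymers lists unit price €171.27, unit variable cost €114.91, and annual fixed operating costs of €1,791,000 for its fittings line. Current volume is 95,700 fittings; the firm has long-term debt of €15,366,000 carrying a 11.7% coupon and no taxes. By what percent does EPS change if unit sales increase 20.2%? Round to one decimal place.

+60.4%

At 95,700 units, contribution = 95,700 × €56.36 = €5,393,652.00.
EBIT = €5,393,652.00 − €1,791,000 = €3,602,652.00.
After interest of €1,797,822.00, pre-tax earnings = €1,804,830.00.
DCL = total CM / (EBIT − I) = €5,393,652.00 / €1,804,830.00 = 2.9885.
EPS therefore changes by 2.9885 × (+20.2%) = +60.4%.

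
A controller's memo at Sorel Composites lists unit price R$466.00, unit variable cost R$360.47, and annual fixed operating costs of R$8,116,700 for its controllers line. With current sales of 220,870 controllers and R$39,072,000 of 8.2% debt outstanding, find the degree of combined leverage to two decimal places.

1.94

At 220,870 units, contribution = 220,870 × R$105.53 = R$23,308,411.10.
EBIT = R$23,308,411.10 − R$8,116,700 = R$15,191,711.10. Interest = R$3,203,904.00, so EBIT − I = R$11,987,807.10.
Degree of total leverage = total CM / (EBIT − interest) = R$23,308,411.10 / R$11,987,807.10 = 1.9443.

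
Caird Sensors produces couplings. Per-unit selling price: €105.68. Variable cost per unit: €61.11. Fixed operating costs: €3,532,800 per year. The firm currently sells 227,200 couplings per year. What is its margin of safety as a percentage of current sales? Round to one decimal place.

65.1%

Contribution margin per unit = €105.68 − €61.11 = €44.57. Break-even units = €3,532,800 ÷ €44.57 = 79,264.08; break-even revenue = 79,264.08 × €105.68 = €8,376,627.87.
Current sales = 227,200 × €105.68 = €24,010,496.00.
Margin of safety = (€24,010,496.00 − €8,376,627.87) ÷ €24,010,496.00 = 65.1%.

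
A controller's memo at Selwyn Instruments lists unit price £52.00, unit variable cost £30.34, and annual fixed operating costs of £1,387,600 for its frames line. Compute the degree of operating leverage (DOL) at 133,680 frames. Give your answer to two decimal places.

1.92

Contribution at this volume is 133,680 × £21.66 = £2,895,508.80.
EBIT = £2,895,508.80 − £1,387,600 = £1,507,908.80.
DOL = contribution ÷ EBIT = £2,895,508.80 ÷ £1,507,908.80 = 1.9202.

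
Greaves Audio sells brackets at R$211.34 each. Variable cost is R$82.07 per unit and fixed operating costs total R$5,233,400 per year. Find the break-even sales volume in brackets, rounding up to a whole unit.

40,485 brackets

Contribution margin per unit = R$211.34 − R$82.07 = R$129.27.
Break-even Q = R$5,233,400 / R$129.27 = 40,484.26 → 40,485 brackets.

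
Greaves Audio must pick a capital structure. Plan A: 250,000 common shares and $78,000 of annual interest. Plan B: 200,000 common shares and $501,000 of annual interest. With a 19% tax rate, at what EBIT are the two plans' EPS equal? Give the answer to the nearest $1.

Set EPS_A = EPS_B: (EBIT − $78,000)(1 − 0.19) ÷ 250,000 = (EBIT − $501,000)(1 − 0.19) ÷ 200,000.
The (1 − t) factor cancels: (EBIT − 78,000) × 200,000 = (EBIT − 501,000) × 250,000.
EBIT × (250,000 − 200,000) = 501,000 × 250,000 − 78,000 × 200,000 = 109,650,000,000, so EBIT = 109,650,000,000 ÷ 50,000 = 2,193,000.00.

$2,193,000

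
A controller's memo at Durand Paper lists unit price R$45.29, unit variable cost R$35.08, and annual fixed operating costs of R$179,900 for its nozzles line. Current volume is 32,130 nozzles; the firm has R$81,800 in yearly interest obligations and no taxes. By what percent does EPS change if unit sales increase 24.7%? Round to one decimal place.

Total contribution margin = 32,130 × R$10.21 = R$328,047.30.
EBIT = R$328,047.30 − R$179,900 = R$148,147.30.
Interest = R$81,800.00, so EBIT − I = R$66,347.30.
Degree of combined leverage = contribution ÷ (EBIT − I) = R$328,047.30 ÷ R$66,347.30 = 4.9444.
%ΔEPS = DCL × %ΔSales = 4.9444 × +24.7% = +122.1%.

+122.1%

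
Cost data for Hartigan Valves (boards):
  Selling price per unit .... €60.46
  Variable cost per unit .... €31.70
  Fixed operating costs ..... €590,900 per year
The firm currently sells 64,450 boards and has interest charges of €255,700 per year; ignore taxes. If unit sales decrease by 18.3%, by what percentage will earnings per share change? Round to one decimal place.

-33.7%

Contribution at this volume is 64,450 × €28.76 = €1,853,582.00.
Operating income = contribution − fixed costs = €1,853,582.00 − €590,900 = €1,262,682.00.
After interest of €255,700.00, pre-tax earnings = €1,006,982.00.
DCL = total CM / (EBIT − I) = €1,853,582.00 / €1,006,982.00 = 1.8407.
%ΔEPS = DCL × %ΔSales = 1.8407 × -18.3% = -33.7%.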